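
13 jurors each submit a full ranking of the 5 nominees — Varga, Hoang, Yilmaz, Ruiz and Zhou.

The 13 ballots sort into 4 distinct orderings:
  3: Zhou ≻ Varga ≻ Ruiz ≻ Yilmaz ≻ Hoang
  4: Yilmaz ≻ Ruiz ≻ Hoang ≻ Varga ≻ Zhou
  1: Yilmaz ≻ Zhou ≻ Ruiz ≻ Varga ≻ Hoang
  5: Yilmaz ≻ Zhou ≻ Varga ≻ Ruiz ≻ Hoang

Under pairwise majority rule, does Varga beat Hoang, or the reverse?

Varga

Ballots ranking Varga above Hoang: 3 + 1 + 5 = 9.
Ballots ranking Hoang above Varga: 13 − 9 = 4.
Varga wins the head-to-head 9–4.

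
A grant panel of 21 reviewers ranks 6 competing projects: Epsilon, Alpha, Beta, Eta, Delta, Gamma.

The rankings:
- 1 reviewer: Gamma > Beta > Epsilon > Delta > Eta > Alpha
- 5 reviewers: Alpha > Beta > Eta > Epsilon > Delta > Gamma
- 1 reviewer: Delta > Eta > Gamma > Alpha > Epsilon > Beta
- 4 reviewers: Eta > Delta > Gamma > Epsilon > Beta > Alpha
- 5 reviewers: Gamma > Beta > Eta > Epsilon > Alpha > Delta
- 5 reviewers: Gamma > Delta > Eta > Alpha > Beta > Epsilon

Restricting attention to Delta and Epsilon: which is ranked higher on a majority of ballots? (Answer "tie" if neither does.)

Ballots ranking Delta above Epsilon: 1 + 4 + 5 = 10.
Ballots ranking Epsilon above Delta: 21 − 10 = 11.
Epsilon wins the head-to-head 11–10.

Epsilon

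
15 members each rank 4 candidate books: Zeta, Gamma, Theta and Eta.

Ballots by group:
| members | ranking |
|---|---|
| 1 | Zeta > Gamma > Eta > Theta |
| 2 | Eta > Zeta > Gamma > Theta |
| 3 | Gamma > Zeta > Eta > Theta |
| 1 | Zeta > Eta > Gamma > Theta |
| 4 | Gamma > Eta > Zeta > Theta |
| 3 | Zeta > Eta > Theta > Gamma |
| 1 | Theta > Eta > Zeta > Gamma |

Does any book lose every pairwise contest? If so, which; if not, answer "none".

Theta

Pairwise majorities:
Zeta vs Gamma: 1+2+1+3+1 = 8 for Zeta, 7 for Gamma — Zeta by 8–7.
Zeta vs Theta: Zeta, 14–1.
Zeta vs Eta: 1+3+1+3 = 8 for Zeta, 7 for Eta — Zeta by 8–7.
Gamma vs Theta: Gamma, 11–4.
Gamma vs Eta: 8 to 7, Gamma.
Theta vs Eta: Theta preferred on 1 ballot; Eta wins 14–1.
Only Theta has no wins; Theta is the Condorcet loser.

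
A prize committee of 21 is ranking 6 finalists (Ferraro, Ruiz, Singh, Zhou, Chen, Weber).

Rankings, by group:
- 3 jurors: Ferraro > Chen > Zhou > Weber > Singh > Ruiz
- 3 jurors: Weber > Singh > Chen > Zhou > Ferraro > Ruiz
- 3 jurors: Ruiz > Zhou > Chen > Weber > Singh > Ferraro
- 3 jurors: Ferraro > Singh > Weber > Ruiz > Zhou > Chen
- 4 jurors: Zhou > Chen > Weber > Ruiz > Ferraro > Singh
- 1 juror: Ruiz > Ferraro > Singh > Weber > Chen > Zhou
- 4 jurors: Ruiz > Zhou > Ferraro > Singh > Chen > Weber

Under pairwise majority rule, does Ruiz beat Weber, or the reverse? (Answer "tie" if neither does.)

Ballots ranking Ruiz above Weber: 3 + 1 + 4 = 8.
Ballots ranking Weber above Ruiz: 21 − 8 = 13.
Weber wins the head-to-head 13–8.

Weber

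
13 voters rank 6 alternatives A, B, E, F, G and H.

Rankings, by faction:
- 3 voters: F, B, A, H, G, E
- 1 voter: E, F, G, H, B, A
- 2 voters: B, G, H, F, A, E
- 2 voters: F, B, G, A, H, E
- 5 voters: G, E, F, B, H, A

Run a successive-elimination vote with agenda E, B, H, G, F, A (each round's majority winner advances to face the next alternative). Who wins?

Round 1: E vs B — 6–7, B advances.
Round 2: B vs H — 12–1, B advances.
Round 3: B vs G — 7–6, B advances.
Round 4: B vs F — 2–11, F advances.
Round 5: F vs A — 13–0, F advances.
The agenda winner is F.

F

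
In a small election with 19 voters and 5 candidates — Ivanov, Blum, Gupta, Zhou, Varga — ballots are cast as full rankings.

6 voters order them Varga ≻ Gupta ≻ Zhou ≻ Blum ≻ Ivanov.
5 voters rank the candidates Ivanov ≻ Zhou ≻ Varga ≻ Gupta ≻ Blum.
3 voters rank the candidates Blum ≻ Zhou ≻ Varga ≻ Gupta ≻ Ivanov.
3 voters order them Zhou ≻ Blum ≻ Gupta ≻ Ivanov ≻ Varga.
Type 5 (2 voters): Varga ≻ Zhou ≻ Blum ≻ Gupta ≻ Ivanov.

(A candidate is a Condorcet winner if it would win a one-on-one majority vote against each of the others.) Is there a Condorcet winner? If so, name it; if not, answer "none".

Pairwise majorities:
Ivanov vs Blum: 5 for Ivanov, 14 for Blum — Blum by 14–5.
Ivanov vs Gupta: 5 for Ivanov, 14 for Gupta — Gupta by 14–5.
Ivanov–Zhou: Zhou 14–5.
Ivanov vs Varga: Ivanov is ranked higher on 5+3 = 8 ballots, Varga on 11. Varga wins 11–8.
Blum vs Gupta: Gupta, 11–8.
Blum vs Zhou: Zhou wins 16–3.
Blum vs Varga: Varga, 13–6.
Gupta vs Zhou: Zhou, 13–6.
Gupta vs Varga: 3 for Gupta, 16 for Varga — Varga by 16–3.
Zhou vs Varga: Zhou is ranked higher on 5+3+3 = 11 ballots, Varga on 8. Zhou wins 11–8.
Zhou wins every pairwise contest, so Zhou is the Condorcet winner.

Zhou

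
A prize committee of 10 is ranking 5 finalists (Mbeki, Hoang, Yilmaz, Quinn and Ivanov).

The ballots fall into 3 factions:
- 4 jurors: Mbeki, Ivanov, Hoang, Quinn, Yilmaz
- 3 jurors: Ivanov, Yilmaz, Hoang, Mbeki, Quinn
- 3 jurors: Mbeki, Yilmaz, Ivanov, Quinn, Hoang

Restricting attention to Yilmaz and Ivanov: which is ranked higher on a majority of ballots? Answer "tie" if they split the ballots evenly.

Ballots ranking Yilmaz above Ivanov: 3.
Ballots ranking Ivanov above Yilmaz: 10 − 3 = 7.
Ivanov wins the head-to-head 7–3.

Ivanov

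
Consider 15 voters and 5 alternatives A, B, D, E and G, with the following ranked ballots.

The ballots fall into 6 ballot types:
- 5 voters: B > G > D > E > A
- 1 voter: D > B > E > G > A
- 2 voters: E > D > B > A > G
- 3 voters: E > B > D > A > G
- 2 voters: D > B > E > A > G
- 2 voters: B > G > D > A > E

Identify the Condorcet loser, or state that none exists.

Head-to-head results (15 voters):
A vs B: 0 for A, 15 for B — B by 15–0.
A vs D: 0 to 15, D.
A vs E: 2 to 13, E.
A vs G: 2+3+2 = 7 for A, 8 for G — G by 8–7.
B vs D: B wins 10–5.
B vs E: B is ranked higher on 5+1+2+2 = 10 ballots, E on 5. B wins 10–5.
B–G: B 15–0.
D vs E: D, 10–5.
D vs G: D, 8–7.
E vs G: 1+2+3+2 = 8 for E, 7 for G — E by 8–7.
A loses to every other alternative — it is the Condorcet loser.

A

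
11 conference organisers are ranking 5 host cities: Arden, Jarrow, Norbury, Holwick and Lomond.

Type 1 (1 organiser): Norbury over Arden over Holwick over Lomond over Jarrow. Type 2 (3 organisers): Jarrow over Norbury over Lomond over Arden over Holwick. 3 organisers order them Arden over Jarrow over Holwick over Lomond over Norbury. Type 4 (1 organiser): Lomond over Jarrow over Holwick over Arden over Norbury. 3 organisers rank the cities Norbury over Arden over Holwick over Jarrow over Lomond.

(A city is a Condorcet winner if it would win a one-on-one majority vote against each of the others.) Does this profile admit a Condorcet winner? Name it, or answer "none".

none

Check each pair by majority over 11 ballots:
Arden vs Jarrow: Arden, 7–4.
Arden vs Norbury: Arden is ranked higher on 3+1 = 4 ballots, Norbury on 7. Norbury wins 7–4.
Arden vs Holwick: Arden, 10–1.
Arden vs Lomond: Arden is ranked higher on 1+3+3 = 7 ballots, Lomond on 4. Arden wins 7–4.
Jarrow vs Norbury: 3+3+1 = 7 for Jarrow, 4 for Norbury — Jarrow by 7–4.
Jarrow vs Holwick: Jarrow is ranked higher on 3+3+1 = 7 ballots, Holwick on 4. Jarrow wins 7–4.
Jarrow vs Lomond: 9 to 2, Jarrow.
Norbury–Holwick: Norbury 7–4.
Norbury vs Lomond: Norbury is ranked higher on 1+3+3 = 7 ballots, Lomond on 4. Norbury wins 7–4.
Holwick vs Lomond: Holwick is ranked higher on 1+3+3 = 7 ballots, Lomond on 4. Holwick wins 7–4.
Each city drops at least one matchup (Arden loses to Norbury; Jarrow loses to Arden; Norbury loses to Jarrow; Holwick loses to Arden; Lomond loses to Arden); the cycle Arden beats Jarrow beats Norbury beats Arden rules out a Condorcet winner.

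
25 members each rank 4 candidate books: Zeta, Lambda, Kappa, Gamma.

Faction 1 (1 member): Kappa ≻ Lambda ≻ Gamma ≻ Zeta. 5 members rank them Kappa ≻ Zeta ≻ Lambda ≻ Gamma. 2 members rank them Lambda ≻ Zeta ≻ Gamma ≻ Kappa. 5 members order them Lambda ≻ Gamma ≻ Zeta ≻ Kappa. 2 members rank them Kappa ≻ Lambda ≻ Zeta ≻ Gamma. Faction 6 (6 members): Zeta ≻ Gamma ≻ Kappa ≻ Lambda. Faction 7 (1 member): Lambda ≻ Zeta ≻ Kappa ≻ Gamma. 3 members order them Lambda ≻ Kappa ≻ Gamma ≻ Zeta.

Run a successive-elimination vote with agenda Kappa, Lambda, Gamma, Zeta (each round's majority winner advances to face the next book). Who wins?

Round 1: Kappa vs Lambda — 14–11, Kappa advances.
Round 2: Kappa vs Gamma — 12–13, Gamma advances.
Round 3: Gamma vs Zeta — 9–16, Zeta advances.
Zeta survives the agenda.

Zeta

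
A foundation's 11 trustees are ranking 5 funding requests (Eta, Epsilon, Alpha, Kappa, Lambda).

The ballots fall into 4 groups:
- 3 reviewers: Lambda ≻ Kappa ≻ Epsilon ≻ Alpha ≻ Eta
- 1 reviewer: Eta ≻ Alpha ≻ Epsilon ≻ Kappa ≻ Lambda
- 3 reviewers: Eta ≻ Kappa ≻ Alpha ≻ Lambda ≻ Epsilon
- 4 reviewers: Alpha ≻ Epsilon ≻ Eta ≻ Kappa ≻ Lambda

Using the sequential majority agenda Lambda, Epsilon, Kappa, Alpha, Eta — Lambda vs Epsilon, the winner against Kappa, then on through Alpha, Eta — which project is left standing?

Round 1: Lambda vs Epsilon — 6–5, Lambda advances.
Round 2: Lambda vs Kappa — 3–8, Kappa advances.
Round 3: Kappa vs Alpha — 6–5, Kappa advances.
Round 4: Kappa vs Eta — 3–8, Eta advances.
The agenda winner is Eta.

Eta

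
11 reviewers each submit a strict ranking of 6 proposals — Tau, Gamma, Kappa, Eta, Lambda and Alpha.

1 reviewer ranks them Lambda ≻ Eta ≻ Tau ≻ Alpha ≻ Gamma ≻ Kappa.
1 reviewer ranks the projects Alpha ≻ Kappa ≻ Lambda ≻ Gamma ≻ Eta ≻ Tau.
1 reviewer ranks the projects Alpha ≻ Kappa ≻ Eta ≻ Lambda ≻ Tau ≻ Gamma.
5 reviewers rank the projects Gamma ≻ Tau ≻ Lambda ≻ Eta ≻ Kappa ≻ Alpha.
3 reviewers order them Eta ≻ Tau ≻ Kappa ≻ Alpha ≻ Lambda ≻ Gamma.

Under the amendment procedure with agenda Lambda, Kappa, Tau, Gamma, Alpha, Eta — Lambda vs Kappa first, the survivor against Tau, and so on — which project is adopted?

Eta

Round 1: Lambda vs Kappa — 6–5, Lambda advances.
Round 2: Lambda vs Tau — 3–8, Tau advances.
Round 3: Tau vs Gamma — 5–6, Gamma advances.
Round 4: Gamma vs Alpha — 5–6, Alpha advances.
Round 5: Alpha vs Eta — 2–9, Eta advances.
Eta survives the agenda.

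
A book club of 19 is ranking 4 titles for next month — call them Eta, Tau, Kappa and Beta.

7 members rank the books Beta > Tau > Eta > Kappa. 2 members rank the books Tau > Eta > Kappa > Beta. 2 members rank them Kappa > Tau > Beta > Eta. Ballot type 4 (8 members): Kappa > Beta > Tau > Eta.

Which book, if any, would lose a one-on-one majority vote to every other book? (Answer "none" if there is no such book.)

Eta

Head-to-head results (19 members):
Eta vs Tau: Tau, 19–0.
Eta vs Kappa: Eta is ranked higher on 7+2 = 9 ballots, Kappa on 10. Kappa wins 10–9.
Eta vs Beta: Beta wins 17–2.
Tau vs Kappa: 7+2 = 9 for Tau, 10 for Kappa — Kappa by 10–9.
Tau vs Beta: Beta, 15–4.
Kappa vs Beta: Kappa wins 12–7.
Eta loses to every other book — it is the Condorcet loser.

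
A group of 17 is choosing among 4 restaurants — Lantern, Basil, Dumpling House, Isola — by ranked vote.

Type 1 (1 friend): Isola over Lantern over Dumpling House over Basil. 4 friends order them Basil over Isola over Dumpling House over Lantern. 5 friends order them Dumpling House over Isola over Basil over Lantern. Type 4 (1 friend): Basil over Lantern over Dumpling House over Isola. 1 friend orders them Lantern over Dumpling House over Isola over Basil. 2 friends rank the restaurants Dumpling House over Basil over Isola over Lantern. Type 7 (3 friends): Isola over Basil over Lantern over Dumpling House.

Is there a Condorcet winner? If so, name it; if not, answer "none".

Dumpling House

Check each pair by majority over 17 ballots:
Lantern vs Basil: Lantern preferred on 1+1 = 2 ballots; Basil wins 15–2.
Lantern vs Dumpling House: 6 to 11, Dumpling House.
Lantern vs Isola: Lantern is ranked higher on 1+1 = 2 ballots, Isola on 15. Isola wins 15–2.
Basil vs Dumpling House: 8 to 9, Dumpling House.
Basil vs Isola: 4+1+2 = 7 for Basil, 10 for Isola — Isola by 10–7.
Dumpling House vs Isola: Dumpling House preferred on 5+1+1+2 = 9 ballots; Dumpling House wins 9–8.
Dumpling House beats each of Lantern, Basil, Isola — Dumpling House is the Condorcet winner.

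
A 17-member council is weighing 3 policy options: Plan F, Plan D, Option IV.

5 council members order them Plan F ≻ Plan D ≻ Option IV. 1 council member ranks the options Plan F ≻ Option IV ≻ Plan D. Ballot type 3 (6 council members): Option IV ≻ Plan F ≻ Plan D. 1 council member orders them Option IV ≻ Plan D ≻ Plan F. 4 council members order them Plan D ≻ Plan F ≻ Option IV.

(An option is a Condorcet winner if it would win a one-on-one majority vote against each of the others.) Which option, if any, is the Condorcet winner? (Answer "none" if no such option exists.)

Plan F

Head-to-head results (17 council members):
Plan F vs Plan D: 12 to 5, Plan F.
Plan F vs Option IV: 10 to 7, Plan F.
Plan D vs Option IV: Plan D preferred on 5+4 = 9 ballots; Plan D wins 9–8.
Plan F beats each of Plan D, Option IV — Plan F is the Condorcet winner.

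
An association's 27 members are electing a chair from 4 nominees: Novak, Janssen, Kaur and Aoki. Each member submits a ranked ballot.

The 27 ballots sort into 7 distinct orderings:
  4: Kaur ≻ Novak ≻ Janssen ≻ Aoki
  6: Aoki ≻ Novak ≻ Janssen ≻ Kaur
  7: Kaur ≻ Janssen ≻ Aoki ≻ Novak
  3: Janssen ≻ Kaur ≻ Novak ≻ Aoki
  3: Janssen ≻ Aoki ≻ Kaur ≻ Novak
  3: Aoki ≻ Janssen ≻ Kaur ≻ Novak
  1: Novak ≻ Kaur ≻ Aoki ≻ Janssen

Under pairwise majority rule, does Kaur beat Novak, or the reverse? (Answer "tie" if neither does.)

Ballots ranking Kaur above Novak: 4 + 7 + 3 + 3 + 3 = 20.
Ballots ranking Novak above Kaur: 27 − 20 = 7.
Kaur wins the head-to-head 20–7.

Kaur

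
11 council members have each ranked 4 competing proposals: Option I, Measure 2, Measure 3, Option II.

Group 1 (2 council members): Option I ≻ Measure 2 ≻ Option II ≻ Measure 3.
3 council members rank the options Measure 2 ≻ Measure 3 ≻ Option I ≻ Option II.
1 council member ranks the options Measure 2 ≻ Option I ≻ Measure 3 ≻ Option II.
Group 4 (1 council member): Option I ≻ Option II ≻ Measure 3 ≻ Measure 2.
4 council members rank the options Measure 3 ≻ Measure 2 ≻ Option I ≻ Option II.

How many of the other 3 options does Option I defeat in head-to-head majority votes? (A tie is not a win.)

Option I against each rival (11 council members):
Option I vs Measure 2: Measure 2 wins 8–3.
Option I vs Measure 3: Option I preferred on 2+1+1 = 4 ballots; Measure 3 wins 7–4.
Option I vs Option II: 11 to 0, Option I.
Option I beats Option II; loses to Measure 2, Measure 3 — 1 pairwise win.

1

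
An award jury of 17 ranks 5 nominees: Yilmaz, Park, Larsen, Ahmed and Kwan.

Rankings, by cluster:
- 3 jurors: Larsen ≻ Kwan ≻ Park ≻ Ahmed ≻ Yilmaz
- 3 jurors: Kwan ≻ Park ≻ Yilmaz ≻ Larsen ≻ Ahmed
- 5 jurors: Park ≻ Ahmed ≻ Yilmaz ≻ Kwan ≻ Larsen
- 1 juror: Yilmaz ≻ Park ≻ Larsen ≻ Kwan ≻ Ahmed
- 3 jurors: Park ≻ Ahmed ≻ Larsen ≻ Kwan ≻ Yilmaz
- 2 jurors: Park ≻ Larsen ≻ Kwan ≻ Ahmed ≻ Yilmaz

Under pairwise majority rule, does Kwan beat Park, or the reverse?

Park

Ballots ranking Kwan above Park: 3 + 3 = 6.
Ballots ranking Park above Kwan: 17 − 6 = 11.
Park wins the head-to-head 11–6.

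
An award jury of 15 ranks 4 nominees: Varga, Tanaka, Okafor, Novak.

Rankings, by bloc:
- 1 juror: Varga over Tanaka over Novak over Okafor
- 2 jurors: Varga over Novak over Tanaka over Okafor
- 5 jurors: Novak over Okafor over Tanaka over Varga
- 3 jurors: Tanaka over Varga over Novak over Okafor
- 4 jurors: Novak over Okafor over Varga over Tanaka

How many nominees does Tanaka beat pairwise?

Tanaka against each rival (15 jurors):
Tanaka vs Varga: 8 to 7, Tanaka.
Tanaka vs Okafor: Tanaka is ranked higher on 1+2+3 = 6 ballots, Okafor on 9. Okafor wins 9–6.
Tanaka vs Novak: Tanaka is ranked higher on 1+3 = 4 ballots, Novak on 11. Novak wins 11–4.
Tanaka beats Varga; loses to Okafor, Novak — 1 pairwise win.

1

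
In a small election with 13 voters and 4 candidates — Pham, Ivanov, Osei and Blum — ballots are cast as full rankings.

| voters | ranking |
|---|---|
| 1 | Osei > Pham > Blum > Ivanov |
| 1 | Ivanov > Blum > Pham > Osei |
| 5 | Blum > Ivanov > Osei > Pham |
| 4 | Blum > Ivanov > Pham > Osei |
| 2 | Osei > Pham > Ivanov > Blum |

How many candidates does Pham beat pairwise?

0

Pham against each rival (13 voters):
Pham vs Ivanov: Ivanov, 10–3.
Pham–Osei: Osei 8–5.
Pham vs Blum: 3 to 10, Blum.
Pham beats no one; loses to Ivanov, Osei, Blum — 0 pairwise wins.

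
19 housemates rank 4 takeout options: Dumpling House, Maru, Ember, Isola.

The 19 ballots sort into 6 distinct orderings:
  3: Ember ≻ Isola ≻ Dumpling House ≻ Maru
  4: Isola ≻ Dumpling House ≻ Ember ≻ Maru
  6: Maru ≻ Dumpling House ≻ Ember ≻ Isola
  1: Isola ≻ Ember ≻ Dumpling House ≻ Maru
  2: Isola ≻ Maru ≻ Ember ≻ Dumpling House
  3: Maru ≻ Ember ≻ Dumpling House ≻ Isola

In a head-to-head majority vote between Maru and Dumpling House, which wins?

Ballots ranking Maru above Dumpling House: 6 + 2 + 3 = 11.
Ballots ranking Dumpling House above Maru: 19 − 11 = 8.
Maru wins the head-to-head 11–8.

Maru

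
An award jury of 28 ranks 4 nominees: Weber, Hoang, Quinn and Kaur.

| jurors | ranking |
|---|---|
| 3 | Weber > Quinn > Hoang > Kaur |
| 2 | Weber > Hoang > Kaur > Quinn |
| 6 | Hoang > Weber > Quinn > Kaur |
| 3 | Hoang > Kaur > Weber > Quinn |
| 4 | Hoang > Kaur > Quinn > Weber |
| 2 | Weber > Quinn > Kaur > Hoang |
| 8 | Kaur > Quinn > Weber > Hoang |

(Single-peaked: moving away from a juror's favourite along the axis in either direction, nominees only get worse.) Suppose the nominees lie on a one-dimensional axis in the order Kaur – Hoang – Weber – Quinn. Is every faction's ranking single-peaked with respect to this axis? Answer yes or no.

no

Axis positions: Kaur=1, Hoang=2, Weber=3, Quinn=4.
Faction 1 (peak Weber at position 3): ranking walks positions 3-4-2-1, expanding outward from the peak — single-peaked.
Faction 2 (peak Weber at position 3): ranking walks positions 3-2-1-4, expanding outward from the peak — single-peaked.
Faction 3 (peak Hoang at position 2): ranking walks positions 2-3-4-1, expanding outward from the peak — single-peaked.
Faction 4 (peak Hoang at position 2): ranking walks positions 2-1-3-4, expanding outward from the peak — single-peaked.
Faction 5: ranking walks positions 2-1-4-3; Quinn is ranked above Weber even though Weber lies between Quinn and the peak Hoang on the axis — preferences dip and rise again. Not single-peaked.
Faction 6: ranking walks positions 3-4-1-2; Kaur is ranked above Hoang even though Hoang lies between Kaur and the peak Weber on the axis — preferences dip and rise again. Not single-peaked.
Faction 7: ranking walks positions 1-4-3-2; Quinn is ranked above Hoang even though Hoang lies between Quinn and the peak Kaur on the axis — preferences dip and rise again. Not single-peaked.
Faction 5 violates single-peakedness, so the profile is not single-peaked on this axis.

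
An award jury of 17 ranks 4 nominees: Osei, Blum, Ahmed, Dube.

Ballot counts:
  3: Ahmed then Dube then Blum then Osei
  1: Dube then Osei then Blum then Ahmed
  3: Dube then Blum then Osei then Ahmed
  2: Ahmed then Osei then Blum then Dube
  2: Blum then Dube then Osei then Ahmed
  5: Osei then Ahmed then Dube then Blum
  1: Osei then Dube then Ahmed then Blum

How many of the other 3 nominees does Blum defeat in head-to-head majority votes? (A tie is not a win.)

0

Blum against each rival (17 jurors):
Blum vs Osei: Osei wins 9–8.
Blum–Ahmed: Ahmed 11–6.
Blum–Dube: Dube 13–4.
Blum beats no one; loses to Osei, Ahmed, Dube — 0 pairwise wins.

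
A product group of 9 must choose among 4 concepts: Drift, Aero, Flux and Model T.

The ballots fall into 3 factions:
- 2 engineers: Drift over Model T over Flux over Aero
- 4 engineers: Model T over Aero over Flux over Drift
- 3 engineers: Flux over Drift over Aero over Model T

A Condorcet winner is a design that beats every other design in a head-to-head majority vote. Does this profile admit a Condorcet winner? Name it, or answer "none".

none

Pairwise majorities:
Drift vs Aero: Drift preferred on 2+3 = 5 ballots; Drift wins 5–4.
Drift vs Flux: 2 for Drift, 7 for Flux — Flux by 7–2.
Drift vs Model T: Drift is ranked higher on 2+3 = 5 ballots, Model T on 4. Drift wins 5–4.
Aero vs Flux: Aero preferred on 4 ballots; Flux wins 5–4.
Aero vs Model T: Aero is ranked higher on 3 ballots, Model T on 6. Model T wins 6–3.
Flux vs Model T: Model T wins 6–3.
Each design drops at least one matchup (Drift loses to Flux; Aero loses to Drift; Flux loses to Model T; Model T loses to Drift); the cycle Drift > Model T > Flux > Drift rules out a Condorcet winner.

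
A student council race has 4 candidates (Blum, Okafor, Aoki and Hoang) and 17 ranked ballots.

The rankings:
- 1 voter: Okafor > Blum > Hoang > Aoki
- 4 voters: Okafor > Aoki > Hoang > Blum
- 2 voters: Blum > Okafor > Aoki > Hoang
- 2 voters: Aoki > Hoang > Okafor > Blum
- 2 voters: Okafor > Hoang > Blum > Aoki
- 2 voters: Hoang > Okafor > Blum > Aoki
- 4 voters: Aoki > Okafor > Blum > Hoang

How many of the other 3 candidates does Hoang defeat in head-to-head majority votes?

1

Hoang against each rival (17 voters):
Hoang–Blum: Hoang 10–7.
Hoang vs Okafor: 4 to 13, Okafor.
Hoang vs Aoki: 5 to 12, Aoki.
Hoang beats Blum; loses to Okafor, Aoki — 1 pairwise win.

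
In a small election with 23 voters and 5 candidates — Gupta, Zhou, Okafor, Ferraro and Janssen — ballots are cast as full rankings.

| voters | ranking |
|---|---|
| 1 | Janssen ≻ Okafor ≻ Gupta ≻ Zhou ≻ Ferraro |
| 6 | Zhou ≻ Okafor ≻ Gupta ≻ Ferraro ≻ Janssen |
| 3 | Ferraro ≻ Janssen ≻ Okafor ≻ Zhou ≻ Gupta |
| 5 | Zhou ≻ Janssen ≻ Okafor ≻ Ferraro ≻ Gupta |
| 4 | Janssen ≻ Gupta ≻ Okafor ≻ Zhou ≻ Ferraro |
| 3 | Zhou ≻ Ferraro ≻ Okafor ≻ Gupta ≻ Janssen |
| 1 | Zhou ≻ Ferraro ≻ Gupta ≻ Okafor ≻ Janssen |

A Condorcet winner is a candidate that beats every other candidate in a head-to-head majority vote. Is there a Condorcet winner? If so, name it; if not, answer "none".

Zhou

Check each pair by majority over 23 ballots:
Gupta vs Zhou: 1+4 = 5 for Gupta, 18 for Zhou — Zhou by 18–5.
Gupta vs Okafor: Gupta preferred on 4+1 = 5 ballots; Okafor wins 18–5.
Gupta vs Ferraro: Gupta preferred on 1+6+4 = 11 ballots; Ferraro wins 12–11.
Gupta vs Janssen: Janssen wins 13–10.
Zhou vs Okafor: 6+5+3+1 = 15 for Zhou, 8 for Okafor — Zhou by 15–8.
Zhou vs Ferraro: 1+6+5+4+3+1 = 20 for Zhou, 3 for Ferraro — Zhou by 20–3.
Zhou vs Janssen: 6+5+3+1 = 15 for Zhou, 8 for Janssen — Zhou by 15–8.
Okafor–Ferraro: Okafor 16–7.
Okafor vs Janssen: 10 to 13, Janssen.
Ferraro vs Janssen: 13 to 10, Ferraro.
Only Zhou has no losses; Zhou is the Condorcet winner.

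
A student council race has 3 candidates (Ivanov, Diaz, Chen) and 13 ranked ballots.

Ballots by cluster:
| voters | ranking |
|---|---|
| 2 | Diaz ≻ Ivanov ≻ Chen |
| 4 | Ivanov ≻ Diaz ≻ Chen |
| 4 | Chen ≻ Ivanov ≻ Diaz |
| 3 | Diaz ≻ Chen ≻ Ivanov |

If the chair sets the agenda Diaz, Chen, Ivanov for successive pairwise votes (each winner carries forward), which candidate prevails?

Round 1: Diaz vs Chen — 9–4, Diaz advances.
Round 2: Diaz vs Ivanov — 5–8, Ivanov advances.
Ivanov survives the agenda.

Ivanov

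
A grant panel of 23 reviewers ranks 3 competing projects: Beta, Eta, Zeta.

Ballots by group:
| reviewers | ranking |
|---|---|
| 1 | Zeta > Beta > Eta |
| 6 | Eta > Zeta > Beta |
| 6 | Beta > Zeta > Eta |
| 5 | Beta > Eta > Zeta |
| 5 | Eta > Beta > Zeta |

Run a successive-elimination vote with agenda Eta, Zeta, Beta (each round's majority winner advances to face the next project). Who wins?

Round 1: Eta vs Zeta — 16–7, Eta advances.
Round 2: Eta vs Beta — 11–12, Beta advances.
The agenda winner is Beta.

Beta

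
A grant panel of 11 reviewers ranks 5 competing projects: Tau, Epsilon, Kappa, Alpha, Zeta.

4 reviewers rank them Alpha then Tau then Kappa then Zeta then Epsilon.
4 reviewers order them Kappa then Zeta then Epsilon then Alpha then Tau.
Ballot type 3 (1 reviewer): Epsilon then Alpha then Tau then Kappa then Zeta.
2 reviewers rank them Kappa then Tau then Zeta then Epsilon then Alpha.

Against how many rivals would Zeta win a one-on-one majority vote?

Zeta against each rival (11 reviewers):
Zeta vs Tau: Tau, 7–4.
Zeta vs Epsilon: 4+4+2 = 10 for Zeta, 1 for Epsilon — Zeta by 10–1.
Zeta vs Kappa: Zeta preferred on 0 ballots; Kappa wins 11–0.
Zeta–Alpha: Zeta 6–5.
Zeta beats Epsilon, Alpha; loses to Tau, Kappa — 2 pairwise wins.

2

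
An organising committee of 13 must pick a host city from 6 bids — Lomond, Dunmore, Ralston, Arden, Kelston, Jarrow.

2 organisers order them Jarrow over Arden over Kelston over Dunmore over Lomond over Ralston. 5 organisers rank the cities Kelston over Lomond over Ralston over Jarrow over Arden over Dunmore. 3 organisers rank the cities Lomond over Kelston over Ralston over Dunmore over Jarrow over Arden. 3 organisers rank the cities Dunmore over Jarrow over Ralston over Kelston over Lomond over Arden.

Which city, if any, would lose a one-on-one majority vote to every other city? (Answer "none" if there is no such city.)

Dunmore

Head-to-head results (13 organisers):
Lomond vs Dunmore: Lomond is ranked higher on 5+3 = 8 ballots, Dunmore on 5. Lomond wins 8–5.
Lomond vs Ralston: 10 to 3, Lomond.
Lomond vs Arden: Lomond wins 11–2.
Lomond vs Kelston: 3 to 10, Kelston.
Lomond vs Jarrow: Lomond wins 8–5.
Dunmore vs Ralston: 2+3 = 5 for Dunmore, 8 for Ralston — Ralston by 8–5.
Dunmore vs Arden: 3+3 = 6 for Dunmore, 7 for Arden — Arden by 7–6.
Dunmore vs Kelston: 3 to 10, Kelston.
Dunmore vs Jarrow: Jarrow, 7–6.
Ralston–Arden: Ralston 11–2.
Ralston vs Kelston: Kelston, 10–3.
Ralston vs Jarrow: Ralston preferred on 5+3 = 8 ballots; Ralston wins 8–5.
Arden–Kelston: Kelston 11–2.
Arden vs Jarrow: 0 to 13, Jarrow.
Kelston vs Jarrow: 8 to 5, Kelston.
Dunmore loses to every other city — it is the Condorcet loser.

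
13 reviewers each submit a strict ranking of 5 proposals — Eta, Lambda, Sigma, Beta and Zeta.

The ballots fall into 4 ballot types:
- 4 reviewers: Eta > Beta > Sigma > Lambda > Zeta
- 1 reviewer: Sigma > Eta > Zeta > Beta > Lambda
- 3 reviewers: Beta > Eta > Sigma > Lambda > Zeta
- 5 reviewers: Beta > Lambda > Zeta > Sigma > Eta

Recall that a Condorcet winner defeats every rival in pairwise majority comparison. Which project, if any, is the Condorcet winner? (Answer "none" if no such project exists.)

Beta

Head-to-head results (13 reviewers):
Eta vs Lambda: Eta wins 8–5.
Eta vs Sigma: Eta, 7–6.
Eta–Beta: Beta 8–5.
Eta–Zeta: Eta 8–5.
Lambda vs Sigma: Sigma wins 8–5.
Lambda vs Beta: Beta, 13–0.
Lambda vs Zeta: Lambda wins 12–1.
Sigma vs Beta: Beta, 12–1.
Sigma vs Zeta: Sigma, 8–5.
Beta vs Zeta: Beta wins 12–1.
Only Beta has no losses; Beta is the Condorcet winner.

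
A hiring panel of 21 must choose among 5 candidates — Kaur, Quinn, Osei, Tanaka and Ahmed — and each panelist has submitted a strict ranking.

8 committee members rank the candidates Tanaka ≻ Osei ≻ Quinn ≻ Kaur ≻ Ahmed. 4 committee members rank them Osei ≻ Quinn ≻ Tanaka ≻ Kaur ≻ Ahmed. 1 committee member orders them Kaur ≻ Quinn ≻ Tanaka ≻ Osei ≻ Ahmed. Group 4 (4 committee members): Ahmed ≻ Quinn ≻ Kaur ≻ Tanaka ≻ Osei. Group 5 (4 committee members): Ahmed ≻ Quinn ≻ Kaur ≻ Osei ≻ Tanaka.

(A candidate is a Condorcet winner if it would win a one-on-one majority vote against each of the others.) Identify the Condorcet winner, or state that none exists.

Pairwise majorities:
Kaur vs Quinn: Quinn wins 20–1.
Kaur vs Osei: Osei wins 12–9.
Kaur–Tanaka: Tanaka 12–9.
Kaur vs Ahmed: Kaur wins 13–8.
Quinn vs Osei: 1+4+4 = 9 for Quinn, 12 for Osei — Osei by 12–9.
Quinn–Tanaka: Quinn 13–8.
Quinn vs Ahmed: Quinn preferred on 8+4+1 = 13 ballots; Quinn wins 13–8.
Osei vs Tanaka: 4+4 = 8 for Osei, 13 for Tanaka — Tanaka by 13–8.
Osei vs Ahmed: Osei is ranked higher on 8+4+1 = 13 ballots, Ahmed on 8. Osei wins 13–8.
Tanaka vs Ahmed: Tanaka wins 13–8.
No candidate is unbeaten: Kaur loses to Quinn; Quinn loses to Osei; Osei loses to Tanaka; Tanaka loses to Quinn; Ahmed loses to Kaur. In particular Quinn beats Tanaka beats Osei beats Quinn is a majority cycle — no Condorcet winner exists.

none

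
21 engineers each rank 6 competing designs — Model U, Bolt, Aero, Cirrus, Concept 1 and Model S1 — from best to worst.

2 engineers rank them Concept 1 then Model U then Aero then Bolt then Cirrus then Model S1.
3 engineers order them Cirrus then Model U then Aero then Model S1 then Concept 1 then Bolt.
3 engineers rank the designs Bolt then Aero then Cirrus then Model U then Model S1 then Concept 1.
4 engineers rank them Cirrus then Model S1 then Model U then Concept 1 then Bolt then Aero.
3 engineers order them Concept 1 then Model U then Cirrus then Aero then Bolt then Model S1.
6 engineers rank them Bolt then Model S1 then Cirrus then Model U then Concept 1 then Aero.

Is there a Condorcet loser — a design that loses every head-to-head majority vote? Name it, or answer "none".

none

Pairwise majorities:
Model U vs Bolt: Model U, 12–9.
Model U vs Aero: Model U is ranked higher on 2+3+4+3+6 = 18 ballots, Aero on 3. Model U wins 18–3.
Model U vs Cirrus: 5 to 16, Cirrus.
Model U vs Concept 1: Model U, 16–5.
Model U vs Model S1: Model U wins 11–10.
Bolt vs Aero: Bolt, 13–8.
Bolt vs Cirrus: 11 to 10, Bolt.
Bolt vs Concept 1: 9 to 12, Concept 1.
Bolt vs Model S1: Bolt is ranked higher on 2+3+3+6 = 14 ballots, Model S1 on 7. Bolt wins 14–7.
Aero vs Cirrus: Cirrus, 16–5.
Aero vs Concept 1: Concept 1, 15–6.
Aero vs Model S1: Aero wins 11–10.
Cirrus vs Concept 1: Cirrus is ranked higher on 3+3+4+6 = 16 ballots, Concept 1 on 5. Cirrus wins 16–5.
Cirrus vs Model S1: Cirrus is ranked higher on 2+3+3+4+3 = 15 ballots, Model S1 on 6. Cirrus wins 15–6.
Concept 1 vs Model S1: Concept 1 is ranked higher on 2+3 = 5 ballots, Model S1 on 16. Model S1 wins 16–5.
Every design wins at least one matchup (Model U beats Bolt; Bolt beats Aero; Aero beats Model S1; Cirrus beats Model U; Concept 1 beats Bolt; Model S1 beats Concept 1), so there is no Condorcet loser.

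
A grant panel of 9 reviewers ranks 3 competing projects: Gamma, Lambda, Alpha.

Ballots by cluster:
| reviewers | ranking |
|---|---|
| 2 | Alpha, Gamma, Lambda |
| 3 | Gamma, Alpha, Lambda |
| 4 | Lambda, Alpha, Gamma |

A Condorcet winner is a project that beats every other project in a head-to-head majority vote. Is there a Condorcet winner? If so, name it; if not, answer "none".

Check each pair by majority over 9 ballots:
Gamma–Lambda: Gamma 5–4.
Gamma vs Alpha: Alpha wins 6–3.
Lambda vs Alpha: Alpha, 5–4.
Alpha defeats every rival head-to-head and is the Condorcet winner.

Alpha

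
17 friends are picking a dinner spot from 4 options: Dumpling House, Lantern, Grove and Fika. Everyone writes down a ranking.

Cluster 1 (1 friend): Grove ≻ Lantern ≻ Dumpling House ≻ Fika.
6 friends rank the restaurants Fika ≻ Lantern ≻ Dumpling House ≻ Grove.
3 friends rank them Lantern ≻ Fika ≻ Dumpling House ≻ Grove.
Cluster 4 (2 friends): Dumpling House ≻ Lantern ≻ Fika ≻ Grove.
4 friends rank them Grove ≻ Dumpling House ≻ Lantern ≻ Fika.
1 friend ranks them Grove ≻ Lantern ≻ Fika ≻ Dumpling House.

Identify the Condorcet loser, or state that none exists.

Pairwise majorities:
Dumpling House vs Lantern: 6 to 11, Lantern.
Dumpling House vs Grove: Dumpling House wins 11–6.
Dumpling House vs Fika: 7 to 10, Fika.
Lantern vs Grove: 6+3+2 = 11 for Lantern, 6 for Grove — Lantern by 11–6.
Lantern vs Fika: Lantern is ranked higher on 1+3+2+4+1 = 11 ballots, Fika on 6. Lantern wins 11–6.
Grove vs Fika: 1+4+1 = 6 for Grove, 11 for Fika — Fika by 11–6.
Only Grove has no wins; Grove is the Condorcet loser.

Grove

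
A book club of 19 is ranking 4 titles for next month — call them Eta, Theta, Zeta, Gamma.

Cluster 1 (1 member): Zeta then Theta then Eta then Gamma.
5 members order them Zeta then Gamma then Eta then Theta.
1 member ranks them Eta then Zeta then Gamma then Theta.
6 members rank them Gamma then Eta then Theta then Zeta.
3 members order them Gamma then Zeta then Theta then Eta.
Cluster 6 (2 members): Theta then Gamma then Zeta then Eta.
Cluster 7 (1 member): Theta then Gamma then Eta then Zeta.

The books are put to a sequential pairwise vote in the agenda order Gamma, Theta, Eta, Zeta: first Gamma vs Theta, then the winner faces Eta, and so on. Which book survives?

Round 1: Gamma vs Theta — 15–4, Gamma advances.
Round 2: Gamma vs Eta — 17–2, Gamma advances.
Round 3: Gamma vs Zeta — 12–7, Gamma advances.
Gamma survives the agenda.

Gamma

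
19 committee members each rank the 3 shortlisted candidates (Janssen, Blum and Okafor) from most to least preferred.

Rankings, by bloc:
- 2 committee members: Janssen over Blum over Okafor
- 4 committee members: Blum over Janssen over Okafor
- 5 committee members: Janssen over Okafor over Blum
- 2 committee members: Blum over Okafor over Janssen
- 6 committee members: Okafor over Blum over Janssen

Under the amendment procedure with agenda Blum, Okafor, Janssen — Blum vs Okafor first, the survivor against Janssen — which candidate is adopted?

Round 1: Blum vs Okafor — 8–11, Okafor advances.
Round 2: Okafor vs Janssen — 8–11, Janssen advances.
The agenda winner is Janssen.

Janssen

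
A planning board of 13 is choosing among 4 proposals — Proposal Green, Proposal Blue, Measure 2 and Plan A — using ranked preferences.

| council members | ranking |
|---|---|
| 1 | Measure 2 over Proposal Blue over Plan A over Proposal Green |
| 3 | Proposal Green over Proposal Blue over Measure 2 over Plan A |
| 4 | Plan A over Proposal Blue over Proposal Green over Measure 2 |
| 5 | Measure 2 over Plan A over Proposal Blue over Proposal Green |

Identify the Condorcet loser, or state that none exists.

none

Pairwise majorities:
Proposal Green vs Proposal Blue: Proposal Green is ranked higher on 3 ballots, Proposal Blue on 10. Proposal Blue wins 10–3.
Proposal Green vs Measure 2: Proposal Green is ranked higher on 3+4 = 7 ballots, Measure 2 on 6. Proposal Green wins 7–6.
Proposal Green vs Plan A: Plan A wins 10–3.
Proposal Blue vs Measure 2: Proposal Blue is ranked higher on 3+4 = 7 ballots, Measure 2 on 6. Proposal Blue wins 7–6.
Proposal Blue–Plan A: Plan A 9–4.
Measure 2 vs Plan A: Measure 2 is ranked higher on 1+3+5 = 9 ballots, Plan A on 4. Measure 2 wins 9–4.
No option is winless: Proposal Green beats Measure 2; Proposal Blue beats Proposal Green; Measure 2 beats Plan A; Plan A beats Proposal Green. There is no Condorcet loser.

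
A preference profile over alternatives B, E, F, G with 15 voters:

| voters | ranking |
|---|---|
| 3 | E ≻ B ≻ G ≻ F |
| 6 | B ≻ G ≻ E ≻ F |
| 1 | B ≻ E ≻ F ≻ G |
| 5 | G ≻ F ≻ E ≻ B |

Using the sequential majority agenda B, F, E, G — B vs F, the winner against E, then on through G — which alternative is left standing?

Round 1: B vs F — 10–5, B advances.
Round 2: B vs E — 7–8, E advances.
Round 3: E vs G — 4–11, G advances.
The agenda winner is G.

G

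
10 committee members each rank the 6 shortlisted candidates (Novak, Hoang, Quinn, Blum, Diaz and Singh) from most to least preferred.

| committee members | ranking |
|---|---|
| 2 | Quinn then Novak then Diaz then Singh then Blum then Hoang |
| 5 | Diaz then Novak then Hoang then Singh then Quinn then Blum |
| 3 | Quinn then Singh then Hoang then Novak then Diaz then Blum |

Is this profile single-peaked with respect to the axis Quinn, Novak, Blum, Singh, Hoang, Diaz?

Axis positions: Quinn=1, Novak=2, Blum=3, Singh=4, Hoang=5, Diaz=6.
Bloc 1: ranking walks positions 1-2-6-4-3-5; Diaz is ranked above Blum even though Blum lies between Diaz and the peak Quinn on the axis — preferences dip and rise again. Not single-peaked.
Bloc 2: ranking walks positions 6-2-5-4-1-3; Novak is ranked above Hoang even though Hoang lies between Novak and the peak Diaz on the axis — preferences dip and rise again. Not single-peaked.
Bloc 3: ranking walks positions 1-4-5-2-6-3; Singh is ranked above Novak even though Novak lies between Singh and the peak Quinn on the axis — preferences dip and rise again. Not single-peaked.
Bloc 1 violates single-peakedness, so the profile is not single-peaked on this axis.

no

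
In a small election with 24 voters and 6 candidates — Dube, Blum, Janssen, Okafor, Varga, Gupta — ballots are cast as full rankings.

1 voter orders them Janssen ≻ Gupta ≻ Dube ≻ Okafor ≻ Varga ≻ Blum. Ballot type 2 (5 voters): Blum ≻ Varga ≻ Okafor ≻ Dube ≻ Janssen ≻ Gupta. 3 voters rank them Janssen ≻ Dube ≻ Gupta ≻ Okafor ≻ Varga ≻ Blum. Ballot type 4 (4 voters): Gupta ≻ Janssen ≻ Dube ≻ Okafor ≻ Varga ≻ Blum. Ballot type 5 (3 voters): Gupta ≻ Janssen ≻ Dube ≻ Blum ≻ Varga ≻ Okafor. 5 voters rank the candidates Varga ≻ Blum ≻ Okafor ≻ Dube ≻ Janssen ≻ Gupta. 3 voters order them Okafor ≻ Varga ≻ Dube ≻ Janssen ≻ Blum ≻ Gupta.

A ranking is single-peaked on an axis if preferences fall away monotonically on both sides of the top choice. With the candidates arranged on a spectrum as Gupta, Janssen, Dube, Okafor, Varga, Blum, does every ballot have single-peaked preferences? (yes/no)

Axis positions: Gupta=1, Janssen=2, Dube=3, Okafor=4, Varga=5, Blum=6.
Ballot type 1 (peak Janssen at position 2): ranking walks positions 2-1-3-4-5-6, expanding outward from the peak — single-peaked.
Ballot type 2 (peak Blum at position 6): ranking walks positions 6-5-4-3-2-1, expanding outward from the peak — single-peaked.
Ballot type 3 (peak Janssen at position 2): ranking walks positions 2-3-1-4-5-6, expanding outward from the peak — single-peaked.
Ballot type 4 (peak Gupta at position 1): ranking walks positions 1-2-3-4-5-6, expanding outward from the peak — single-peaked.
Ballot type 5: ranking walks positions 1-2-3-6-5-4; Blum is ranked above Okafor even though Okafor lies between Blum and the peak Gupta on the axis — preferences dip and rise again. Not single-peaked.
Ballot type 6 (peak Varga at position 5): ranking walks positions 5-6-4-3-2-1, expanding outward from the peak — single-peaked.
Ballot type 7 (peak Okafor at position 4): ranking walks positions 4-5-3-2-6-1, expanding outward from the peak — single-peaked.
Ballot type 5 violates single-peakedness, so the profile is not single-peaked on this axis.

no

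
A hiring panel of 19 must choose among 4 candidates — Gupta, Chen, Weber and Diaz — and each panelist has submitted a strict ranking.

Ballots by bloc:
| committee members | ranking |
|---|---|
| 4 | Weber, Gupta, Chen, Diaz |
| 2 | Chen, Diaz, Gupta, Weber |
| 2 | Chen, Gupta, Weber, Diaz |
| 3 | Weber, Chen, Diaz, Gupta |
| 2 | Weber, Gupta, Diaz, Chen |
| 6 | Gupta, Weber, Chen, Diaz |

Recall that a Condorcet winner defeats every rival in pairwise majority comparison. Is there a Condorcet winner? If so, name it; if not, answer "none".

Gupta

Check each pair by majority over 19 ballots:
Gupta vs Chen: Gupta preferred on 4+2+6 = 12 ballots; Gupta wins 12–7.
Gupta vs Weber: Gupta is ranked higher on 2+2+6 = 10 ballots, Weber on 9. Gupta wins 10–9.
Gupta vs Diaz: Gupta preferred on 4+2+2+6 = 14 ballots; Gupta wins 14–5.
Chen vs Weber: Chen is ranked higher on 2+2 = 4 ballots, Weber on 15. Weber wins 15–4.
Chen vs Diaz: Chen preferred on 4+2+2+3+6 = 17 ballots; Chen wins 17–2.
Weber vs Diaz: 17 to 2, Weber.
Gupta defeats every rival head-to-head and is the Condorcet winner.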